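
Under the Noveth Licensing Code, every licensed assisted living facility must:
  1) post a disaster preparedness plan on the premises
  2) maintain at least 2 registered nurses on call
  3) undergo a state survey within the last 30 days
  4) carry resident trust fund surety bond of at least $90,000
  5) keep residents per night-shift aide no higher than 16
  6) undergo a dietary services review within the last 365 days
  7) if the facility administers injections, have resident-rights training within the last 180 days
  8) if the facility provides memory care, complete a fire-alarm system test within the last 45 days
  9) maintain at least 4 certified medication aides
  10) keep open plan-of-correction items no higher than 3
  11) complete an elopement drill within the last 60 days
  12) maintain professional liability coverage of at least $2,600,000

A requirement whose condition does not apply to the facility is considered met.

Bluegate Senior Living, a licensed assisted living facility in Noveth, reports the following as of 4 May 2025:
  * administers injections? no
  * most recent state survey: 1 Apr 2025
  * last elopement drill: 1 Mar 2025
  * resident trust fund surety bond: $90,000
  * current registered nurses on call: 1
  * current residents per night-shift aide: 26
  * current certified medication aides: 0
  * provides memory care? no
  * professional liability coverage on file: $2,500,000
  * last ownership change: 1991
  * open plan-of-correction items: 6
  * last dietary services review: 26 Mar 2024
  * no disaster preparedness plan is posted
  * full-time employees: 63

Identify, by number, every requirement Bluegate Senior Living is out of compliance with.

1, 2, 3, 5, 6, 9, 10, 11, 12

1. disaster preparedness plan absent → not met
2. registered nurses on call 1 < 2 → not met
3. state survey 33 days ago vs limit 30 → not met
4. resident trust fund surety bond $90,000 ≥ $90,000 → met
5. residents per night-shift aide 26 > 16 → not met
6. dietary services review 404 days ago vs limit 365 → not met
7. condition 'administers injections' does not hold → requirement n/a → met
8. condition 'provides memory care' does not hold → requirement n/a → met
9. certified medication aides 0 < 4 → not met
10. open plan-of-correction items 6 > 3 → not met
11. elopement drill 64 days ago vs limit 60 → not met
12. professional liability coverage $2,500,000 < $2,600,000 → not met
Not met: 1, 2, 3, 5, 6, 9, 10, 11, 12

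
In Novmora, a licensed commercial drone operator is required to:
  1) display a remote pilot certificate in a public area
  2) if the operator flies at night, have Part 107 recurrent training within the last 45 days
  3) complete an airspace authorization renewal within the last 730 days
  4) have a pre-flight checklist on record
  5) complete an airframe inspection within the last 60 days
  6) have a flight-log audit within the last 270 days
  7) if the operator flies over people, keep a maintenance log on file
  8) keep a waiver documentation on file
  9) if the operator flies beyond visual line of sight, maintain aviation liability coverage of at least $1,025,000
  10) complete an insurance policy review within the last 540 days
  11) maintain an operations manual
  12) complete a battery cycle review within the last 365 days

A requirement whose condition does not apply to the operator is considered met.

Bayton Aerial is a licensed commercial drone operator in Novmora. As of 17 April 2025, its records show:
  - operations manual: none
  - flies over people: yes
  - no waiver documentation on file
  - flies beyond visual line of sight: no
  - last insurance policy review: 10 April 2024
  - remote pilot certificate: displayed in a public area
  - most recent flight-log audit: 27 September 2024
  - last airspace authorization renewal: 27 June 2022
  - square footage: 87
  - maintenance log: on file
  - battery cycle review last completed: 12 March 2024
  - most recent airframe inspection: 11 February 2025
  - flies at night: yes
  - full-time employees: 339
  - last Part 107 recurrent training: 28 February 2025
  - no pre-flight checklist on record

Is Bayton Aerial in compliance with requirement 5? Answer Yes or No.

No

5. airframe inspection 65 days ago vs limit 60 → not met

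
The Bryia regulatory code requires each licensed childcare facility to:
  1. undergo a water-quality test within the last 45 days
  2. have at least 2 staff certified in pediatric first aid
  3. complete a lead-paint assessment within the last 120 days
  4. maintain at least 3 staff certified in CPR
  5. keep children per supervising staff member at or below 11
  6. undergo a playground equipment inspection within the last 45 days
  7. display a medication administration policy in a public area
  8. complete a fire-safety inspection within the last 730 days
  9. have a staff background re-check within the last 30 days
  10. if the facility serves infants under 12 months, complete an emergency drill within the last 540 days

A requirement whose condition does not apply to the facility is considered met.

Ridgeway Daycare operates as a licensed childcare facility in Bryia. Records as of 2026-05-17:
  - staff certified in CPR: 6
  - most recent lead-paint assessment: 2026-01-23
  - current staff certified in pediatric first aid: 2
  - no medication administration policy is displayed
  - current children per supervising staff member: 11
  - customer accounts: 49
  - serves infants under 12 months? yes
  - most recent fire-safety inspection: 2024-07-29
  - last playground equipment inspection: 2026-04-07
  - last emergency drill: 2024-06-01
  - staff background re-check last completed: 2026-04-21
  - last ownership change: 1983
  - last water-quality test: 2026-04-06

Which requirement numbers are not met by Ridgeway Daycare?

1. water-quality test 41 days ago vs limit 45 → met
2. staff certified in pediatric first aid 2 ≥ 2 → met
3. lead-paint assessment 114 days ago vs limit 120 → met
4. staff certified in CPR 6 ≥ 3 → met
5. children per supervising staff member 11 ≤ 11 → met
6. playground equipment inspection 40 days ago vs limit 45 → met
7. medication administration policy absent → not met
8. fire-safety inspection 657 days ago vs limit 730 → met
9. staff background re-check 26 days ago vs limit 30 → met
10. condition 'serves infants under 12 months' holds; emergency drill 715 days ago vs limit 540 → not met
Not met: 7, 10

7, 10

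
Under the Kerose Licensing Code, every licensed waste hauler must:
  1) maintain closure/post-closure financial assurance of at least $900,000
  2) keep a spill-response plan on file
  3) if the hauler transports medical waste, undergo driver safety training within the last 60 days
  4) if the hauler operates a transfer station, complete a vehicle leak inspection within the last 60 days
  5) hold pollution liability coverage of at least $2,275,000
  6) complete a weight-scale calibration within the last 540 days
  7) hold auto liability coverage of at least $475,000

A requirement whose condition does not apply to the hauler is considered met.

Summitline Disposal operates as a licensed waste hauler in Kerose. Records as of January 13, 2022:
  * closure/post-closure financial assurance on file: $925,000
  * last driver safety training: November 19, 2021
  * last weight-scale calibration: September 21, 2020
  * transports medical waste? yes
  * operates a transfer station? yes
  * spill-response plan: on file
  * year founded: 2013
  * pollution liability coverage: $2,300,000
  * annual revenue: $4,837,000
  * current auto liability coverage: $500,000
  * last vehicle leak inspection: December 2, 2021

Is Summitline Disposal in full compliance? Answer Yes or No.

1. closure/post-closure financial assurance $925,000 ≥ $900,000 → met
2. spill-response plan present → met
3. condition 'transports medical waste' holds; driver safety training 55 days ago vs limit 60 → met
4. condition 'operates a transfer station' holds; vehicle leak inspection 42 days ago vs limit 60 → met
5. pollution liability coverage $2,300,000 ≥ $2,275,000 → met
6. weight-scale calibration 479 days ago vs limit 540 → met
7. auto liability coverage $500,000 ≥ $475,000 → met
All met.

Yes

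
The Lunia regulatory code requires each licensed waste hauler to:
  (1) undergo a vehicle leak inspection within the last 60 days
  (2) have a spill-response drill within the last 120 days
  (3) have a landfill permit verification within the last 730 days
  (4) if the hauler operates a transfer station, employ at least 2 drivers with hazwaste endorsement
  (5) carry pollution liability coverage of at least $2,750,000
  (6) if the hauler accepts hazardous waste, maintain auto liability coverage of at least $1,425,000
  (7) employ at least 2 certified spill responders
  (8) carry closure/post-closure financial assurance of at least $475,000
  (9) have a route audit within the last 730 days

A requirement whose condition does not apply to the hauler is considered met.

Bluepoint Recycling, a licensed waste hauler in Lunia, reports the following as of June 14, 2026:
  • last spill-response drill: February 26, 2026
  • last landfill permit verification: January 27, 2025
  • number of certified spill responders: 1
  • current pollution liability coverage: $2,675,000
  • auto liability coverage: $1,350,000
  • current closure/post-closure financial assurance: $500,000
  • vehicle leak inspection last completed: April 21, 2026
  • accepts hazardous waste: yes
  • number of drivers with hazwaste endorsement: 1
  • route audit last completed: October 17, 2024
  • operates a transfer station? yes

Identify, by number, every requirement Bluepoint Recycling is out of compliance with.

4, 5, 6, 7

1. vehicle leak inspection 54 days ago vs limit 60 → met
2. spill-response drill 108 days ago vs limit 120 → met
3. landfill permit verification 503 days ago vs limit 730 → met
4. condition 'operates a transfer station' holds; drivers with hazwaste endorsement 1 < 2 → not met
5. pollution liability coverage $2,675,000 < $2,750,000 → not met
6. condition 'accepts hazardous waste' holds; auto liability coverage $1,350,000 < $1,425,000 → not met
7. certified spill responders 1 < 2 → not met
8. closure/post-closure financial assurance $500,000 ≥ $475,000 → met
9. route audit 605 days ago vs limit 730 → met
Not met: 4, 5, 6, 7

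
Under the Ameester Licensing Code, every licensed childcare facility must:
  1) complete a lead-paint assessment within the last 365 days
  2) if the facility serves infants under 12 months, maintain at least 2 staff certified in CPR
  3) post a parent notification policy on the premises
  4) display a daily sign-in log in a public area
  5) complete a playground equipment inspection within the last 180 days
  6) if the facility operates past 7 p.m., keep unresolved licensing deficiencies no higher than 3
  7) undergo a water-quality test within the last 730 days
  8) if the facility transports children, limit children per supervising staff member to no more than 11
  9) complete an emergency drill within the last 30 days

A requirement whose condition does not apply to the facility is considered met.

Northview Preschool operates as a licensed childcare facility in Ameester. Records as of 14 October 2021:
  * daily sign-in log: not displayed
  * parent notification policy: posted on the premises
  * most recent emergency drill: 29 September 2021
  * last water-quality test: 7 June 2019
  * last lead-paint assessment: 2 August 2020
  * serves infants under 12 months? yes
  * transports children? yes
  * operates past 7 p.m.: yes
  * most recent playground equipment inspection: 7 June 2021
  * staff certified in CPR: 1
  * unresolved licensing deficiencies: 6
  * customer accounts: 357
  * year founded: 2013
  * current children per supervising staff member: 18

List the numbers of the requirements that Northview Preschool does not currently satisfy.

1. lead-paint assessment 438 days ago vs limit 365 → not met
2. condition 'serves infants under 12 months' holds; staff certified in CPR 1 < 2 → not met
3. parent notification policy present → met
4. daily sign-in log absent → not met
5. playground equipment inspection 129 days ago vs limit 180 → met
6. condition 'operates past 7 p.m.' holds; unresolved licensing deficiencies 6 > 3 → not met
7. water-quality test 860 days ago vs limit 730 → not met
8. condition 'transports children' holds; children per supervising staff member 18 > 11 → not met
9. emergency drill 15 days ago vs limit 30 → met
Not met: 1, 2, 4, 6, 7, 8

1, 2, 4, 6, 7, 8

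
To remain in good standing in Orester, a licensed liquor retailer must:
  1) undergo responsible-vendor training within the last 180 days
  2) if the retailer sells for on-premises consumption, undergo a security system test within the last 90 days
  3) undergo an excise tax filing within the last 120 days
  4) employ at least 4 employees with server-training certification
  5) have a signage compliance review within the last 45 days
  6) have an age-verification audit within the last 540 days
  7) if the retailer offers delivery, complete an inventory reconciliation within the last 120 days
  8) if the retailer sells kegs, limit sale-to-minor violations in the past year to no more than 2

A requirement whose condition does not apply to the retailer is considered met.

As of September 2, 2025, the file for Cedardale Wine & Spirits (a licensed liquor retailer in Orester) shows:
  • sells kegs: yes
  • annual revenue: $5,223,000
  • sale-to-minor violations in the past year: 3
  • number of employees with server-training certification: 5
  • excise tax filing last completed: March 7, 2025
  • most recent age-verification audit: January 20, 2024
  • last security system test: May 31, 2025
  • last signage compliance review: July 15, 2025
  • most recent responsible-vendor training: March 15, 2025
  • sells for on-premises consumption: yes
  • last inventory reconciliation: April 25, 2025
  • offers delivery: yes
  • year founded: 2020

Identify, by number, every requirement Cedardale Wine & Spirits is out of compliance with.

2, 3, 5, 6, 7, 8

1. responsible-vendor training 171 days ago vs limit 180 → met
2. condition 'sells for on-premises consumption' holds; security system test 94 days ago vs limit 90 → not met
3. excise tax filing 179 days ago vs limit 120 → not met
4. employees with server-training certification 5 ≥ 4 → met
5. signage compliance review 49 days ago vs limit 45 → not met
6. age-verification audit 591 days ago vs limit 540 → not met
7. condition 'offers delivery' holds; inventory reconciliation 130 days ago vs limit 120 → not met
8. condition 'sells kegs' holds; sale-to-minor violations in the past year 3 > 2 → not met
Not met: 2, 3, 5, 6, 7, 8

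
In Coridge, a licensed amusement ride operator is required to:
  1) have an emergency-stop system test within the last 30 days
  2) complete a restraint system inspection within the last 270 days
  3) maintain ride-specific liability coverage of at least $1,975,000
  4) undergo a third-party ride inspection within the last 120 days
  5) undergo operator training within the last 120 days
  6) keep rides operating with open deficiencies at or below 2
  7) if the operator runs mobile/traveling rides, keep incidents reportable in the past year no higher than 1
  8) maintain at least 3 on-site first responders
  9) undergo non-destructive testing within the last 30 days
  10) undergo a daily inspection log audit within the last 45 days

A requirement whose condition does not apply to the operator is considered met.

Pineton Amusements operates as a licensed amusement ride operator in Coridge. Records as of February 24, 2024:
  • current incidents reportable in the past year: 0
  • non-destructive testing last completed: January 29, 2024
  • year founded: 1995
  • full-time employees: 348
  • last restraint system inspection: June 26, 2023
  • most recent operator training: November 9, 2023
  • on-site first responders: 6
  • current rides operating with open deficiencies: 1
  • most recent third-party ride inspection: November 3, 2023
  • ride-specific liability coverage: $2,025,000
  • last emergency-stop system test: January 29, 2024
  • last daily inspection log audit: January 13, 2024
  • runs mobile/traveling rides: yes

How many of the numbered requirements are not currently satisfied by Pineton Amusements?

0

1. emergency-stop system test 26 days ago vs limit 30 → met
2. restraint system inspection 243 days ago vs limit 270 → met
3. ride-specific liability coverage $2,025,000 ≥ $1,975,000 → met
4. third-party ride inspection 113 days ago vs limit 120 → met
5. operator training 107 days ago vs limit 120 → met
6. rides operating with open deficiencies 1 ≤ 2 → met
7. condition 'runs mobile/traveling rides' holds; incidents reportable in the past year 0 ≤ 1 → met
8. on-site first responders 6 ≥ 3 → met
9. non-destructive testing 26 days ago vs limit 30 → met
10. daily inspection log audit 42 days ago vs limit 45 → met
Not met: 0 of 10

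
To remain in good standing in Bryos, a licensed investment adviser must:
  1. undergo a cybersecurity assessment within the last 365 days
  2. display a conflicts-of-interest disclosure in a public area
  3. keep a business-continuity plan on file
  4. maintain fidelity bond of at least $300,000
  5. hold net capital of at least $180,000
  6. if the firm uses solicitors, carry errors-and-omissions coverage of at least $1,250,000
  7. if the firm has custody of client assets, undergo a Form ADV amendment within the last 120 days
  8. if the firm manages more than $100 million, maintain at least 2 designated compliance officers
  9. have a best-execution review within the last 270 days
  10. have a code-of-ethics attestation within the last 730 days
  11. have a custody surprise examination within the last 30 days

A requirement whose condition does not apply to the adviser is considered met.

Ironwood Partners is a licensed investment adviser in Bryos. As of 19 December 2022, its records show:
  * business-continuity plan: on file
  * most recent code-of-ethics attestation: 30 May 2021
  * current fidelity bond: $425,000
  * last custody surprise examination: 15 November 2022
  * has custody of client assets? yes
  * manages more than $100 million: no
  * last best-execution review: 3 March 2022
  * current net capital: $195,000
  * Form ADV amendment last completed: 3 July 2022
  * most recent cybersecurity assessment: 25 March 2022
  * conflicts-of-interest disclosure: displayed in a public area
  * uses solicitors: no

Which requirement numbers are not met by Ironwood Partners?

7, 9, 11

1. cybersecurity assessment 269 days ago vs limit 365 → met
2. conflicts-of-interest disclosure present → met
3. business-continuity plan present → met
4. fidelity bond $425,000 ≥ $300,000 → met
5. net capital $195,000 ≥ $180,000 → met
6. condition 'uses solicitors' does not hold → requirement n/a → met
7. condition 'has custody of client assets' holds; Form ADV amendment 169 days ago vs limit 120 → not met
8. condition 'manages more than $100 million' does not hold → requirement n/a → met
9. best-execution review 291 days ago vs limit 270 → not met
10. code-of-ethics attestation 568 days ago vs limit 730 → met
11. custody surprise examination 34 days ago vs limit 30 → not met
Not met: 7, 9, 11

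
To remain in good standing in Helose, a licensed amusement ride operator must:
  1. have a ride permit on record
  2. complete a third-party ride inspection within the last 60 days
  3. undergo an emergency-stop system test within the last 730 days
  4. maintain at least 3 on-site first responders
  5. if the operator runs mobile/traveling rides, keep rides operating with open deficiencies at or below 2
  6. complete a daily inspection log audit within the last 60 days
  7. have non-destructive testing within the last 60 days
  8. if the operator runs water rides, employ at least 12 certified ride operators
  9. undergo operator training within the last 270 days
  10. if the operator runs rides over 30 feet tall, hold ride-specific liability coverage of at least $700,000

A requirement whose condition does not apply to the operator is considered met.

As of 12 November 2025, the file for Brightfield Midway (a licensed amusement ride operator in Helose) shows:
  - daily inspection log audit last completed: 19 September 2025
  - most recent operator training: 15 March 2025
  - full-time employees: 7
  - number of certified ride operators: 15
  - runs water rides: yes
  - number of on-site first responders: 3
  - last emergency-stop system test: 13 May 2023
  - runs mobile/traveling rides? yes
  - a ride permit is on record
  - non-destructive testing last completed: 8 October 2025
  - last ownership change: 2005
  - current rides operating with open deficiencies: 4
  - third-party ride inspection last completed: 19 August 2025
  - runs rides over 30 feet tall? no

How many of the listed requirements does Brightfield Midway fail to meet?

3

1. ride permit present → met
2. third-party ride inspection 85 days ago vs limit 60 → not met
3. emergency-stop system test 914 days ago vs limit 730 → not met
4. on-site first responders 3 ≥ 3 → met
5. condition 'runs mobile/traveling rides' holds; rides operating with open deficiencies 4 > 2 → not met
6. daily inspection log audit 54 days ago vs limit 60 → met
7. non-destructive testing 35 days ago vs limit 60 → met
8. condition 'runs water rides' holds; certified ride operators 15 ≥ 12 → met
9. operator training 242 days ago vs limit 270 → met
10. condition 'runs rides over 30 feet tall' does not hold → requirement n/a → met
Not met: 3 of 10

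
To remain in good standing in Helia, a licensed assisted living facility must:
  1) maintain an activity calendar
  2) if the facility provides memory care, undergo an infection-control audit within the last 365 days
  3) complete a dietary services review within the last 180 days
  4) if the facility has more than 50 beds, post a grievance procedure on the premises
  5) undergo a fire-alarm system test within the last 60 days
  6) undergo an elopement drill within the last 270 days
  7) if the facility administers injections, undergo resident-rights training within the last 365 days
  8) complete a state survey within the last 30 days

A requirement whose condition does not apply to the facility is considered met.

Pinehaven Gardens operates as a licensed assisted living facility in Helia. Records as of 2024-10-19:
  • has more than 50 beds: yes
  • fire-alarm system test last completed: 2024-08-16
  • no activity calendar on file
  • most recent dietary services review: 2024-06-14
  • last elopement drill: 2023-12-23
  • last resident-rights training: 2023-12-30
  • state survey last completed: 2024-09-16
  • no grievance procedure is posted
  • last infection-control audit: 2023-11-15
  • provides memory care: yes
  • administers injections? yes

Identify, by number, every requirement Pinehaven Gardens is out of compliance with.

1. activity calendar absent → not met
2. condition 'provides memory care' holds; infection-control audit 339 days ago vs limit 365 → met
3. dietary services review 127 days ago vs limit 180 → met
4. condition 'has more than 50 beds' holds; grievance procedure absent → not met
5. fire-alarm system test 64 days ago vs limit 60 → not met
6. elopement drill 301 days ago vs limit 270 → not met
7. condition 'administers injections' holds; resident-rights training 294 days ago vs limit 365 → met
8. state survey 33 days ago vs limit 30 → not met
Not met: 1, 4, 5, 6, 8

1, 4, 5, 6, 8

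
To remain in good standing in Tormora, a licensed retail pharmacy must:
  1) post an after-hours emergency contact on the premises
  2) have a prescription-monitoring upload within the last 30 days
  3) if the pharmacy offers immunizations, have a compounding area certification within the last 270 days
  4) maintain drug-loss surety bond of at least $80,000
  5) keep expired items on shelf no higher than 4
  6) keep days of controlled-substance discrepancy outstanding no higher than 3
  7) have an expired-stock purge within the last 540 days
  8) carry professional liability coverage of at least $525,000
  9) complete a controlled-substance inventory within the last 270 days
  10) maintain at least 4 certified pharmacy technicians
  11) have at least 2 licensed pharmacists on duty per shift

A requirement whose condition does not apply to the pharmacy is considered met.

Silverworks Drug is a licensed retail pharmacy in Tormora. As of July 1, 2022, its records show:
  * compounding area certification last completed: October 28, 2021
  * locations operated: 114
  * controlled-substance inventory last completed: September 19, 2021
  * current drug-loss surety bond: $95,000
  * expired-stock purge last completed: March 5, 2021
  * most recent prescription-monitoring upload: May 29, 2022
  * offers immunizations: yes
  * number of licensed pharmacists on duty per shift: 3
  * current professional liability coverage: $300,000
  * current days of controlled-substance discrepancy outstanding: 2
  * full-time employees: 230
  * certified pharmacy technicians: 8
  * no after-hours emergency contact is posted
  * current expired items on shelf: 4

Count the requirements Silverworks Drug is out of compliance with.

1. after-hours emergency contact absent → not met
2. prescription-monitoring upload 33 days ago vs limit 30 → not met
3. condition 'offers immunizations' holds; compounding area certification 246 days ago vs limit 270 → met
4. drug-loss surety bond $95,000 ≥ $80,000 → met
5. expired items on shelf 4 ≤ 4 → met
6. days of controlled-substance discrepancy outstanding 2 ≤ 3 → met
7. expired-stock purge 483 days ago vs limit 540 → met
8. professional liability coverage $300,000 < $525,000 → not met
9. controlled-substance inventory 285 days ago vs limit 270 → not met
10. certified pharmacy technicians 8 ≥ 4 → met
11. licensed pharmacists on duty per shift 3 ≥ 2 → met
Not met: 4 of 11

4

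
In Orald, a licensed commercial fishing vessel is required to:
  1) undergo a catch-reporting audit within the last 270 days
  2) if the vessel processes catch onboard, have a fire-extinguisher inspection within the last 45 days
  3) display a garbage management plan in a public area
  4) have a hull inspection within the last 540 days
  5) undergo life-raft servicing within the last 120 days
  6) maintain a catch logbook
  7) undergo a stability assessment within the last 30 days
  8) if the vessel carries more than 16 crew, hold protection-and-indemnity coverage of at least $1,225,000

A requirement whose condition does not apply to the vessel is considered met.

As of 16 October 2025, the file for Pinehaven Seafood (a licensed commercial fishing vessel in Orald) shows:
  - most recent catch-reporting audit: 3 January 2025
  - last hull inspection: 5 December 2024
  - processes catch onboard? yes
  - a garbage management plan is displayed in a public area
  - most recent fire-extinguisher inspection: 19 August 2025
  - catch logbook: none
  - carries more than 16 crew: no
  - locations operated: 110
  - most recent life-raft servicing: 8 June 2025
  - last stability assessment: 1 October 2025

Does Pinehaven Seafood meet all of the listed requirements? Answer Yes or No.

No

1. catch-reporting audit 286 days ago vs limit 270 → not met
2. condition 'processes catch onboard' holds; fire-extinguisher inspection 58 days ago vs limit 45 → not met
3. garbage management plan present → met
4. hull inspection 315 days ago vs limit 540 → met
5. life-raft servicing 130 days ago vs limit 120 → not met
6. catch logbook absent → not met
7. stability assessment 15 days ago vs limit 30 → met
8. condition 'carries more than 16 crew' does not hold → requirement n/a → met
Not met: 1, 2, 5, 6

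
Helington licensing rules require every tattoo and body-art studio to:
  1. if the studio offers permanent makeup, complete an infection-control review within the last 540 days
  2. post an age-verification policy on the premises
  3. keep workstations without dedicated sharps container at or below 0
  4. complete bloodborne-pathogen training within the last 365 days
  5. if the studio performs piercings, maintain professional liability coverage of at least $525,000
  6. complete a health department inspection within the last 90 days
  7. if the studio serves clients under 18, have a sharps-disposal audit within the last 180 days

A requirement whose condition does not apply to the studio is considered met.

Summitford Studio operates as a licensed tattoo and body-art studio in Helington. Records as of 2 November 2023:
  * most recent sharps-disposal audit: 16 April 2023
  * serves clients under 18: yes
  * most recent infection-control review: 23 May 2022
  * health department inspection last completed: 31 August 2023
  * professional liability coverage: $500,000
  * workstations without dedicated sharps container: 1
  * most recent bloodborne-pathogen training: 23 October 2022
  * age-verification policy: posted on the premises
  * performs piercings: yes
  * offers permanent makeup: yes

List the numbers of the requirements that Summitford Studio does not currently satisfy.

1. condition 'offers permanent makeup' holds; infection-control review 528 days ago vs limit 540 → met
2. age-verification policy present → met
3. workstations without dedicated sharps container 1 > 0 → not met
4. bloodborne-pathogen training 375 days ago vs limit 365 → not met
5. condition 'performs piercings' holds; professional liability coverage $500,000 < $525,000 → not met
6. health department inspection 63 days ago vs limit 90 → met
7. condition 'serves clients under 18' holds; sharps-disposal audit 200 days ago vs limit 180 → not met
Not met: 3, 4, 5, 7

3, 4, 5, 7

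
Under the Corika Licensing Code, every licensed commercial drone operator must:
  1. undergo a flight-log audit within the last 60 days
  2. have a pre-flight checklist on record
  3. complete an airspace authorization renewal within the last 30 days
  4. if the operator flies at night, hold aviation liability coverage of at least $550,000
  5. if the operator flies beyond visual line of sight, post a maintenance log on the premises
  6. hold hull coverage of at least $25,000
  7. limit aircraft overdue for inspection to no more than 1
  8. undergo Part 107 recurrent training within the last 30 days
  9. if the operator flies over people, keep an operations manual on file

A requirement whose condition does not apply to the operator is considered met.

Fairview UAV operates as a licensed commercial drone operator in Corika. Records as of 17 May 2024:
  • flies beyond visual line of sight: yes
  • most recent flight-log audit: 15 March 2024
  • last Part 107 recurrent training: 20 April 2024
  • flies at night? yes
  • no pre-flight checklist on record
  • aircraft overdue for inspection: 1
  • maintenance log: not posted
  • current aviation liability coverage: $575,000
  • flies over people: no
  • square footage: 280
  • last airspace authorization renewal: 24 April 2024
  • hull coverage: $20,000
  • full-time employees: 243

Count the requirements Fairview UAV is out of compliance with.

1. flight-log audit 63 days ago vs limit 60 → not met
2. pre-flight checklist absent → not met
3. airspace authorization renewal 23 days ago vs limit 30 → met
4. condition 'flies at night' holds; aviation liability coverage $575,000 ≥ $550,000 → met
5. condition 'flies beyond visual line of sight' holds; maintenance log absent → not met
6. hull coverage $20,000 < $25,000 → not met
7. aircraft overdue for inspection 1 ≤ 1 → met
8. Part 107 recurrent training 27 days ago vs limit 30 → met
9. condition 'flies over people' does not hold → requirement n/a → met
Not met: 4 of 9

4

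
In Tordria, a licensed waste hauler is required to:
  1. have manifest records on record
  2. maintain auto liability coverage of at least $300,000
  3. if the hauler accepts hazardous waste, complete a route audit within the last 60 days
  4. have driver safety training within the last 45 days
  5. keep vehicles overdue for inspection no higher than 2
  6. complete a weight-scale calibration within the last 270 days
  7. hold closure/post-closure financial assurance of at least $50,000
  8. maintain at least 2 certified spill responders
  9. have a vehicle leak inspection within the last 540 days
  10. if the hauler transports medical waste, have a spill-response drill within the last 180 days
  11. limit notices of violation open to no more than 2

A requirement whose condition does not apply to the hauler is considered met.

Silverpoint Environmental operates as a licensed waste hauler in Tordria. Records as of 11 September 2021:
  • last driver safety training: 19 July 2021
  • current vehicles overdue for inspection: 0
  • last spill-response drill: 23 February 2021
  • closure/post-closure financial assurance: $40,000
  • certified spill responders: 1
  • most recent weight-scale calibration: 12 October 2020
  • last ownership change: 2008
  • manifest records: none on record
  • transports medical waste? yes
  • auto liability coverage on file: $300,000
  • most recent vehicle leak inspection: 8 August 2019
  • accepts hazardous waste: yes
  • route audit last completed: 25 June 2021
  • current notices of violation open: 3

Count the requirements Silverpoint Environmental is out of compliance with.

9

1. manifest records absent → not met
2. auto liability coverage $300,000 ≥ $300,000 → met
3. condition 'accepts hazardous waste' holds; route audit 78 days ago vs limit 60 → not met
4. driver safety training 54 days ago vs limit 45 → not met
5. vehicles overdue for inspection 0 ≤ 2 → met
6. weight-scale calibration 334 days ago vs limit 270 → not met
7. closure/post-closure financial assurance $40,000 < $50,000 → not met
8. certified spill responders 1 < 2 → not met
9. vehicle leak inspection 765 days ago vs limit 540 → not met
10. condition 'transports medical waste' holds; spill-response drill 200 days ago vs limit 180 → not met
11. notices of violation open 3 > 2 → not met
Not met: 9 of 11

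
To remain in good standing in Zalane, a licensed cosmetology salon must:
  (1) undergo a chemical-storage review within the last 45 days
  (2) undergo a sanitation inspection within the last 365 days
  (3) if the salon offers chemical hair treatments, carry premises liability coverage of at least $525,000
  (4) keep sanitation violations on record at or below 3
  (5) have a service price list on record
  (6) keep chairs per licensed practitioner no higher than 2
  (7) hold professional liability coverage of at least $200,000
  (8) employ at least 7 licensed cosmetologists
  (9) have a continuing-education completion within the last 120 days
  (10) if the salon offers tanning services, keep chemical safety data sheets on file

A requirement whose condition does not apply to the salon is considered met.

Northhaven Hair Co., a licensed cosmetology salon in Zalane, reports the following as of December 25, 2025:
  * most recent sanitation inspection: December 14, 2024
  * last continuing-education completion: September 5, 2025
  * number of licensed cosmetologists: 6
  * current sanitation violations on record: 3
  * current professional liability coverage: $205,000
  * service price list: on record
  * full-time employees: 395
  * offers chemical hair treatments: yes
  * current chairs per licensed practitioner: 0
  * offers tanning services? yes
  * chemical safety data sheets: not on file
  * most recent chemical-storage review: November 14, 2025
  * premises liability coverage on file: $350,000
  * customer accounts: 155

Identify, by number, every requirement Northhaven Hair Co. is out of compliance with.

1. chemical-storage review 41 days ago vs limit 45 → met
2. sanitation inspection 376 days ago vs limit 365 → not met
3. condition 'offers chemical hair treatments' holds; premises liability coverage $350,000 < $525,000 → not met
4. sanitation violations on record 3 ≤ 3 → met
5. service price list present → met
6. chairs per licensed practitioner 0 ≤ 2 → met
7. professional liability coverage $205,000 ≥ $200,000 → met
8. licensed cosmetologists 6 < 7 → not met
9. continuing-education completion 111 days ago vs limit 120 → met
10. condition 'offers tanning services' holds; chemical safety data sheets absent → not met
Not met: 2, 3, 8, 10

2, 3, 8, 10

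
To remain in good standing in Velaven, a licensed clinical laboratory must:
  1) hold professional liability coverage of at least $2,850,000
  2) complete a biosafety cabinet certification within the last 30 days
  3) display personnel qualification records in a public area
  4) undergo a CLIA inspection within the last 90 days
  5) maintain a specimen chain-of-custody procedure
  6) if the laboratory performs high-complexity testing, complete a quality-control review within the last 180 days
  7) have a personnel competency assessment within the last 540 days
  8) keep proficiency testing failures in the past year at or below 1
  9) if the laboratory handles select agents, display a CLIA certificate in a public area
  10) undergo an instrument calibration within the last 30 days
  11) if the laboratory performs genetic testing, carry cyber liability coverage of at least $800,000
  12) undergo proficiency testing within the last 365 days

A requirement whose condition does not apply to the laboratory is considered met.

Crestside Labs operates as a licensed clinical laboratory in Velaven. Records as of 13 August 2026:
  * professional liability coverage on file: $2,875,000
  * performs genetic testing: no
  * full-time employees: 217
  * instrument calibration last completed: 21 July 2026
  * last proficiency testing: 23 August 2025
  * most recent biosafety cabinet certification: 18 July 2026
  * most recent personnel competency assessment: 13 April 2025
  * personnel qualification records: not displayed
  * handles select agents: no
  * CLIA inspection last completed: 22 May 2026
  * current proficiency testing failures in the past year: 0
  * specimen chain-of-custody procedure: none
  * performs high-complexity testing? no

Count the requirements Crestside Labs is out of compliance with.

2

1. professional liability coverage $2,875,000 ≥ $2,850,000 → met
2. biosafety cabinet certification 26 days ago vs limit 30 → met
3. personnel qualification records absent → not met
4. CLIA inspection 83 days ago vs limit 90 → met
5. specimen chain-of-custody procedure absent → not met
6. condition 'performs high-complexity testing' does not hold → requirement n/a → met
7. personnel competency assessment 487 days ago vs limit 540 → met
8. proficiency testing failures in the past year 0 ≤ 1 → met
9. condition 'handles select agents' does not hold → requirement n/a → met
10. instrument calibration 23 days ago vs limit 30 → met
11. condition 'performs genetic testing' does not hold → requirement n/a → met
12. proficiency testing 355 days ago vs limit 365 → met
Not met: 2 of 12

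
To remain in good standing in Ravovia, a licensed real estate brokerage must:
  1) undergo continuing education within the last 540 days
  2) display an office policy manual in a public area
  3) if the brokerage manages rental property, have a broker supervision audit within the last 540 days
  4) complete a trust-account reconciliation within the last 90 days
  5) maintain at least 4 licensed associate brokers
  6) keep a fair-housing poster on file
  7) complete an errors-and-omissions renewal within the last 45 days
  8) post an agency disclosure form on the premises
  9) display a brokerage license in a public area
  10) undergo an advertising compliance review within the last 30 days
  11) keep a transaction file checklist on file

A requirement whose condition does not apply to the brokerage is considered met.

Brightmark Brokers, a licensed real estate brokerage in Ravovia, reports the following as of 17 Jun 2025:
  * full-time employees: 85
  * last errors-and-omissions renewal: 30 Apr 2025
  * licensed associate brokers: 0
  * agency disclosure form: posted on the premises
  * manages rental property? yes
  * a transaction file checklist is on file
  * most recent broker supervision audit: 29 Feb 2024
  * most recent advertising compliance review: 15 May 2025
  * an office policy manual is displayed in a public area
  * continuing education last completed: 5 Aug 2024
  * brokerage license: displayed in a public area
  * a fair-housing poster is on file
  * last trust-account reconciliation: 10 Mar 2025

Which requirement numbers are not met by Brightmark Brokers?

1. continuing education 316 days ago vs limit 540 → met
2. office policy manual present → met
3. condition 'manages rental property' holds; broker supervision audit 474 days ago vs limit 540 → met
4. trust-account reconciliation 99 days ago vs limit 90 → not met
5. licensed associate brokers 0 < 4 → not met
6. fair-housing poster present → met
7. errors-and-omissions renewal 48 days ago vs limit 45 → not met
8. agency disclosure form present → met
9. brokerage license present → met
10. advertising compliance review 33 days ago vs limit 30 → not met
11. transaction file checklist present → met
Not met: 4, 5, 7, 10

4, 5, 7, 10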